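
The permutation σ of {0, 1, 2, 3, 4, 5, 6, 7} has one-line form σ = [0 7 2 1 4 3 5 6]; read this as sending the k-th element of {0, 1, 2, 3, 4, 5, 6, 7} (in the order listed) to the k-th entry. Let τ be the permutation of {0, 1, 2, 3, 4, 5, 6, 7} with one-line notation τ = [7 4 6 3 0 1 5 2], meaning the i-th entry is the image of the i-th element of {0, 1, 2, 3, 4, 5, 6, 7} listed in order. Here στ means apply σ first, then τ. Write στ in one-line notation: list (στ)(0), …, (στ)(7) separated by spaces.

7 2 6 4 0 3 1 5

Chase each element through σ then τ: 0 → 0 → 7; 1 → 7 → 2; 2 → 2 → 6; 3 → 1 → 4; 4 → 4 → 0; 5 → 3 → 3; 6 → 5 → 1; 7 → 6 → 5.
So στ in one-line form is 7 2 6 4 0 3 1 5.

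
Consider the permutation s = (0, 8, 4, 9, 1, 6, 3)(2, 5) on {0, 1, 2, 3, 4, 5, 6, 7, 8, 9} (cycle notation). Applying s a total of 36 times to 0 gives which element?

0 lies in the 7-cycle (0, 8, 4, 9, 1, 6, 3).
Since the cycle has length 7, s^36 acts on it the same as s^1 (36 mod 7 = 1).
Stepping 1 place around the cycle: 0 → 8.

8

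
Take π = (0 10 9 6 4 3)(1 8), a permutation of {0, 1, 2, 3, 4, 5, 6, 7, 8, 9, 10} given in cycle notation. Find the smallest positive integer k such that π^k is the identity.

The disjoint cycles have lengths 6, 2, 1, 1, 1.
Since disjoint cycles commute, ord(π) = lcm(6, 2) = 6.

6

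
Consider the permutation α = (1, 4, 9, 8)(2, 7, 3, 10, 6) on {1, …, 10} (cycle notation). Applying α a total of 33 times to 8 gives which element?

1

8 lies in the 4-cycle (1, 4, 9, 8).
On a 4-cycle, α^4 is the identity, so α^33 = α^1 there (33 ≡ 1 mod 4).
Stepping 1 place around the cycle: 8 → 1.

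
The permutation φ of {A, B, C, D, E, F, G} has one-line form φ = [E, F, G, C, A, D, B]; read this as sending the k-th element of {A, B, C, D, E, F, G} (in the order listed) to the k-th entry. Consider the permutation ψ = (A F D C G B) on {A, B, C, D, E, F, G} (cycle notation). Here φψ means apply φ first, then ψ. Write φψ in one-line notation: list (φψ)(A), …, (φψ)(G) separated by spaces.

E D B G F C A

For each element, apply φ then ψ: A → E → E; B → F → D; C → G → B; D → C → G; E → A → F; F → D → C; G → B → A.
Collecting the images, φψ = [E D B G F C A].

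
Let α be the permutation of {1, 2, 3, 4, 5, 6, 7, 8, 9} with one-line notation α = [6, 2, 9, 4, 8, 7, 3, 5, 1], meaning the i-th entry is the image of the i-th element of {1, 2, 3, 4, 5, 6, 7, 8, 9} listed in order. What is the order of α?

10

The disjoint-cycle form of α has cycle lengths 5, 2, 1, 1.
The order is lcm(5, 2) = 10.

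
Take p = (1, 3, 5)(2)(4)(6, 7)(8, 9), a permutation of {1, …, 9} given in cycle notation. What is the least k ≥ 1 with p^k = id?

6

The cycle type of p is (3, 2, 2, 1, 1).
The order is lcm(3, 2, 2) = 6.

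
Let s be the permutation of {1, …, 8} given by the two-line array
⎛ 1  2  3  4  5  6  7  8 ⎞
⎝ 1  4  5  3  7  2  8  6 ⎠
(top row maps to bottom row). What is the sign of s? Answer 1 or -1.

1

In disjoint-cycle form the cycle lengths are 7, 1.
A cycle of length ℓ contributes ℓ−1 transpositions, so s is a product of 6 transpositions — even.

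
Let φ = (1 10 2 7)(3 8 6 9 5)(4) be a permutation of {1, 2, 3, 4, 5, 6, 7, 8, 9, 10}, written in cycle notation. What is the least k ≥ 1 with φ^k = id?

20

The cycle type of φ is (5, 4, 1).
The order is lcm(5, 4) = 20.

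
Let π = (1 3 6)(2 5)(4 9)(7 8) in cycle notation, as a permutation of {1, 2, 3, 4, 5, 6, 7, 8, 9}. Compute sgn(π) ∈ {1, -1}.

-1

The cycle lengths are 3, 2, 2, 2.
A cycle of length ℓ contributes ℓ−1 transpositions, so π is a product of 2 + 1 + 1 + 1 = 5 transpositions — odd.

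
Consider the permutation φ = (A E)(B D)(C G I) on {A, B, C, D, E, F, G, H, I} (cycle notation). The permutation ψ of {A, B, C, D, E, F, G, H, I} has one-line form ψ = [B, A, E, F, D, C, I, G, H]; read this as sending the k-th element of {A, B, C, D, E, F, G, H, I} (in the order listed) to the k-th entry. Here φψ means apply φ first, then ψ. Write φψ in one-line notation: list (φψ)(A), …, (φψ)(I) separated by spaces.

D F I A B C H G E

(φψ)(x) = ψ(φ(x)). Computing each image: ψ(φ(A)) = ψ(E) = D, ψ(φ(B)) = ψ(D) = F, ψ(φ(C)) = ψ(G) = I, ψ(φ(D)) = ψ(B) = A, ψ(φ(E)) = ψ(A) = B, ψ(φ(F)) = ψ(F) = C, ψ(φ(G)) = ψ(I) = H, ψ(φ(H)) = ψ(H) = G, ψ(φ(I)) = ψ(C) = E.
Hence φψ = [D F I A B C H G E].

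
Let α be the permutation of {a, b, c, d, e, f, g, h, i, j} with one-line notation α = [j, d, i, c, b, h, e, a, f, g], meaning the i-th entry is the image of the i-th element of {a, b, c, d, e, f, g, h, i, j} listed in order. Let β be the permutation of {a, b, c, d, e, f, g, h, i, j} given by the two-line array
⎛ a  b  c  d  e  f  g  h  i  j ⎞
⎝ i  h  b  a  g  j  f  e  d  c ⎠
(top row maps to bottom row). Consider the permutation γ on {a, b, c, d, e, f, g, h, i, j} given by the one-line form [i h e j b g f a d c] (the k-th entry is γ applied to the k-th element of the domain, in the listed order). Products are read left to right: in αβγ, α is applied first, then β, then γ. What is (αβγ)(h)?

d

Apply the permutations in order: α(h) = a, then β(a) = i, then γ(i) = d. So (αβγ)(h) = d.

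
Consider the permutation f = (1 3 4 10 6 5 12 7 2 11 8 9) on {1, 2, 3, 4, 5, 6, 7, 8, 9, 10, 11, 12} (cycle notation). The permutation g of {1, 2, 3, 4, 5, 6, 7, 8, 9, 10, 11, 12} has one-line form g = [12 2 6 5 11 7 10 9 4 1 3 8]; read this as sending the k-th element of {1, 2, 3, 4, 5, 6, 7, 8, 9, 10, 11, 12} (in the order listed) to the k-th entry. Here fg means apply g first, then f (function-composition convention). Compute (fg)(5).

(fg)(5) = f(g(5)). g(5) = 11, then f(11) = 8. So (fg)(5) = 8.

8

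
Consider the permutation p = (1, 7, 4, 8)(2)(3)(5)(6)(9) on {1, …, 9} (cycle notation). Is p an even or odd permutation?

The cycle lengths are 4, 1, 1, 1, 1, 1.
A cycle of length ℓ contributes ℓ−1 transpositions, so p is a product of 3 transpositions — odd.

odd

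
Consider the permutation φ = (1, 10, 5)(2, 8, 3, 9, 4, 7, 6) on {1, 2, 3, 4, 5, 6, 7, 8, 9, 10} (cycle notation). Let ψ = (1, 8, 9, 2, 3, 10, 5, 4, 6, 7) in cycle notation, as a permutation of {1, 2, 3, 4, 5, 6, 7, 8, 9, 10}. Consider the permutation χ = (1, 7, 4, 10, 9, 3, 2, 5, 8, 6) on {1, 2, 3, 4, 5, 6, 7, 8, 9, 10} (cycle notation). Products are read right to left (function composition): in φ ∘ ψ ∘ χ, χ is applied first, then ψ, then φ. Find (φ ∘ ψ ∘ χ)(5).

4

Chase 5: χ(5) = 8; ψ(8) = 9; φ(9) = 4. Hence (φ ∘ ψ ∘ χ)(5) = 4.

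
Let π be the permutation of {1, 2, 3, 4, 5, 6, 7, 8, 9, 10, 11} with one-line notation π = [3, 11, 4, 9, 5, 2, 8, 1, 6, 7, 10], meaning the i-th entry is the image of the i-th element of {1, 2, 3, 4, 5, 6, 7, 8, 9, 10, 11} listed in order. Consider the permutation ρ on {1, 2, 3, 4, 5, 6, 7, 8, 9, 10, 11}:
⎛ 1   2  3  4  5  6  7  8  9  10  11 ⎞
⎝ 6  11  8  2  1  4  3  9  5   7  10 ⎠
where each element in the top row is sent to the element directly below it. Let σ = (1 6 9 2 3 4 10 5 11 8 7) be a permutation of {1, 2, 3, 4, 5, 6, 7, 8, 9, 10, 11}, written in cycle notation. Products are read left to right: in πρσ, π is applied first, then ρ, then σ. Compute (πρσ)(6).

8

Apply the permutations in order: π(6) = 2, then ρ(2) = 11, then σ(11) = 8. So (πρσ)(6) = 8.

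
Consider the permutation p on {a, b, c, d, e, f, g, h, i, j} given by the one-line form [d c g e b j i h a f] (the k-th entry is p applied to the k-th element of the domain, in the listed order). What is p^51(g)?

Tracing g → i → … returns to g after 7 steps, so g lies in a 7-cycle (a d e b c g i).
Since the cycle has length 7, p^51 acts on it the same as p^2 (51 mod 7 = 2).
Advancing 2 steps from g: g → i → a.

a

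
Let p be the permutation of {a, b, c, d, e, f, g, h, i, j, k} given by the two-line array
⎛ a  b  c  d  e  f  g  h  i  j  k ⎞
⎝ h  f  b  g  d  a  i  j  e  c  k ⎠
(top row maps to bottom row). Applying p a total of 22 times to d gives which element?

Tracing d → g → … returns to d after 4 steps, so d lies in a 4-cycle (d g i e).
On a 4-cycle, p^4 is the identity, so p^22 = p^2 there (22 ≡ 2 mod 4).
Advancing 2 steps from d: d → g → i.

i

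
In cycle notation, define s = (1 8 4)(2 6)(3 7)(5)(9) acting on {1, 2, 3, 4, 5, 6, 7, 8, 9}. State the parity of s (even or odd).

even

The cycle lengths are 3, 2, 2, 1, 1.
A cycle is odd iff its length is even; s has 2 even-length cycles, so sgn(s) = (−1)^2 and s is even.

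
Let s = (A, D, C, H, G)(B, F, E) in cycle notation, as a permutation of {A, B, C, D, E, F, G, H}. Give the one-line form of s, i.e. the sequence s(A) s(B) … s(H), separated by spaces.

D F H C B E A G

Image by image: A↦D, B↦F, C↦H, D↦C, E↦B, F↦E, G↦A, H↦G.
Listing these in domain order gives D F H C B E A G.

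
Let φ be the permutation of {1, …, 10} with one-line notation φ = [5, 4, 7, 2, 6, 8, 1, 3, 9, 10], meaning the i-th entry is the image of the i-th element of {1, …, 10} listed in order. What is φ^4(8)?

Tracing 8 → 3 → … returns to 8 after 6 steps, so 8 lies in a 6-cycle (1, 5, 6, 8, 3, 7).
Stepping 4 places around the cycle: 8 → 3 → 7 → 1 → 5.

5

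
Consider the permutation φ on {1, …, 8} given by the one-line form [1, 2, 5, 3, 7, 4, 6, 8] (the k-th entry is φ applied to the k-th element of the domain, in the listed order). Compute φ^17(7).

4

Tracing 7 → 6 → … returns to 7 after 5 steps, so 7 lies in a 5-cycle (3 5 7 6 4).
Since the cycle has length 5, φ^17 acts on it the same as φ^2 (17 mod 5 = 2).
Advancing 2 steps from 7: 7 → 6 → 4.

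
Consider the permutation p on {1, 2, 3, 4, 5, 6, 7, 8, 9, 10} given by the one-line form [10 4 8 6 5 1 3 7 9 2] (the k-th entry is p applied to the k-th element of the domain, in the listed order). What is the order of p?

15

Decomposing into disjoint cycles gives cycle lengths 5, 3, 1, 1.
Since disjoint cycles commute, ord(p) = lcm(5, 3) = 15.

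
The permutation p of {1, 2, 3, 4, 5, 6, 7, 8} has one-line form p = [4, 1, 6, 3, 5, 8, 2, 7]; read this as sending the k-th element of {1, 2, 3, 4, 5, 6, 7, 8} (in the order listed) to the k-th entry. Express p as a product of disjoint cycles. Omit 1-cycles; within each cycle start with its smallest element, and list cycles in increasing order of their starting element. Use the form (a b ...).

(1 4 3 6 8 7 2)

From 1: 1 → 4 → 3 → 6 → 8 → 7 → 2 → 1, closing the cycle (1 4 3 6 8 7 2).
Repeating from the next unused element and collecting all non-trivial cycles gives (1 4 3 6 8 7 2).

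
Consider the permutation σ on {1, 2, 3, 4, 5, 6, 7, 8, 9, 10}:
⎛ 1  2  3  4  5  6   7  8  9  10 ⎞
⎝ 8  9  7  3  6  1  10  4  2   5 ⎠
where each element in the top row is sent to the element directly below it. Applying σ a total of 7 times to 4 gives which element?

8

Tracing 4 → 3 → … returns to 4 after 8 steps, so 4 lies in an 8-cycle (1, 8, 4, 3, 7, 10, 5, 6).
Stepping 7 places around the cycle: 4 → 3 → 7 → 10 → 5 → 6 → 1 → 8.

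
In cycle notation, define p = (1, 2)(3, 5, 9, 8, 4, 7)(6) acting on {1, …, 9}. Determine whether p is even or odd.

even

The cycle lengths are 6, 2, 1.
A cycle is odd iff its length is even; p has 2 even-length cycles, so sgn(p) = (−1)^2 and p is even.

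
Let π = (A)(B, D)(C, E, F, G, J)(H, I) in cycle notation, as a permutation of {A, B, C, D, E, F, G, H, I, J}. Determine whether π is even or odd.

The cycle lengths are 5, 2, 2, 1.
A cycle of length ℓ contributes ℓ−1 transpositions, so π is a product of 4 + 1 + 1 = 6 transpositions — even.

even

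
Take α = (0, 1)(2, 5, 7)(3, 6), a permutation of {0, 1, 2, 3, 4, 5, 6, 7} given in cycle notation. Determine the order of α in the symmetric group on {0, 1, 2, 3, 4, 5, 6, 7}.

6

The disjoint cycles have lengths 3, 2, 2, 1.
The order of α is the least common multiple of its cycle lengths: lcm(3, 2, 2) = 6.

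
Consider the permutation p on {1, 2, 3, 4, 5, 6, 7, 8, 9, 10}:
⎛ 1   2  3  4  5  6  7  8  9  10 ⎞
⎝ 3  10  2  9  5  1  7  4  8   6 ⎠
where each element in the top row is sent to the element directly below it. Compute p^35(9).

4

Tracing 9 → 8 → … returns to 9 after 3 steps, so 9 lies in a 3-cycle (4, 9, 8).
Powers repeat with period 3 on this cycle, and 35 mod 3 = 2, so p^35(9) = p^2(9).
Stepping 2 places around the cycle: 9 → 8 → 4.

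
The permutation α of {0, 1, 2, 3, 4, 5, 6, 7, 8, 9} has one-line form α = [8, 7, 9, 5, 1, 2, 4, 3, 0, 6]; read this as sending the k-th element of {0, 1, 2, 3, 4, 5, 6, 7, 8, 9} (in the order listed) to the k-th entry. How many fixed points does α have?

No element satisfies α(x) = x, so there are 0 fixed points.

0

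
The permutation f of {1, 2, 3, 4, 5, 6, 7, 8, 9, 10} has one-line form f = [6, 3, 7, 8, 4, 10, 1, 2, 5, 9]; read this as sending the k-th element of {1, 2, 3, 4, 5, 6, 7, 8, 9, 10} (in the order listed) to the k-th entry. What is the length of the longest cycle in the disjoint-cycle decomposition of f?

Decomposing into disjoint cycles gives (1 6 10 9 5 4 8 2 3 7); the longest has length 10.

10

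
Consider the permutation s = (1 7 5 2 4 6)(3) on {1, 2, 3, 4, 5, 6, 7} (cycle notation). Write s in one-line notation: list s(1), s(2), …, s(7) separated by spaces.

Each element maps to the next entry in its cycle (wrapping to the front): 1↦7, 2↦4, 3↦3, 4↦6, 5↦2, 6↦1, 7↦5.
So the one-line form is 7 4 3 6 2 1 5.

7 4 3 6 2 1 5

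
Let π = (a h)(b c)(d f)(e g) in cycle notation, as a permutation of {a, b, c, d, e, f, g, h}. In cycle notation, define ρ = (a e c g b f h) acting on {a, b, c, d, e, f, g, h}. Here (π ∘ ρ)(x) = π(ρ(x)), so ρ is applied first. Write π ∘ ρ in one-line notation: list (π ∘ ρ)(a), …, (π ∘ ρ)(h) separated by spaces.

g d e f b a c h

(π ∘ ρ)(x) = π(ρ(x)). Computing each image: π(ρ(a)) = π(e) = g, π(ρ(b)) = π(f) = d, π(ρ(c)) = π(g) = e, π(ρ(d)) = π(d) = f, π(ρ(e)) = π(c) = b, π(ρ(f)) = π(h) = a, π(ρ(g)) = π(b) = c, π(ρ(h)) = π(a) = h.
Hence π ∘ ρ = [g d e f b a c h].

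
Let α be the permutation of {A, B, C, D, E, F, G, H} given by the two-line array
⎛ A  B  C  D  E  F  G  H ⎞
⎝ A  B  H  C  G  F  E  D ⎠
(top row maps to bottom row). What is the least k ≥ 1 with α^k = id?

The disjoint-cycle form of α has cycle lengths 3, 2, 1, 1, 1.
The order is lcm(3, 2) = 6.

6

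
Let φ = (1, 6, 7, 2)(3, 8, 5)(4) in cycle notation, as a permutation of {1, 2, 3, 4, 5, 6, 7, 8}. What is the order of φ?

12

The disjoint cycles have lengths 4, 3, 1.
The order is lcm(4, 3) = 12.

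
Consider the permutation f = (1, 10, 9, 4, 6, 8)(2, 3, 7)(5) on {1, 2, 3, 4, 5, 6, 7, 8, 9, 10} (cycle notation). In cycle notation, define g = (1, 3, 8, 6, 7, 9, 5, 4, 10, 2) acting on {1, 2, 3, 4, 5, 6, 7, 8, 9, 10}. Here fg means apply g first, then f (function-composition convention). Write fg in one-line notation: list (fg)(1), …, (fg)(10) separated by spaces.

7 10 1 9 6 2 4 8 5 3

Chase each element through g then f: 1 → 3 → 7; 2 → 1 → 10; 3 → 8 → 1; 4 → 10 → 9; 5 → 4 → 6; 6 → 7 → 2; 7 → 9 → 4; 8 → 6 → 8; 9 → 5 → 5; 10 → 2 → 3.
So fg in one-line form is 7 10 1 9 6 2 4 8 5 3.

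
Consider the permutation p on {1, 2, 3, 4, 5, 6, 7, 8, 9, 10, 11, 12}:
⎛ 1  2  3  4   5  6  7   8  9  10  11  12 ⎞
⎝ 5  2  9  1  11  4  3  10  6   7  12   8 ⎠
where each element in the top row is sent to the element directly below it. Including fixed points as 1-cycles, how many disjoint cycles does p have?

The cycle decomposition is (1, 5, 11, 12, 8, 10, 7, 3, 9, 6, 4)(2), which has 2 cycles (counting 1-cycles).

2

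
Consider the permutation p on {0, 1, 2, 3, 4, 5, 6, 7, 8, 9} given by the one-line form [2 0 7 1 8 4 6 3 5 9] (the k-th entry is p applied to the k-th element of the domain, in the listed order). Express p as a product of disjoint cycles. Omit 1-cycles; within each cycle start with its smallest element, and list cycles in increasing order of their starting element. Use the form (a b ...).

(0 2 7 3 1)(4 8 5)

From 0: 0 → 2 → 7 → 3 → 1 → 0, closing the cycle (0 2 7 3 1).
Repeating from the next unused element and collecting all non-trivial cycles gives (0 2 7 3 1)(4 8 5).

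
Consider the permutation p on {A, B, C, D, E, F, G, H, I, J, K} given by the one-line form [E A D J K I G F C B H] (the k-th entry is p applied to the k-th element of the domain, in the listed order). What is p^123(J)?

Tracing J → B → … returns to J after 10 steps, so J lies in a 10-cycle (A E K H F I C D J B).
Powers repeat with period 10 on this cycle, and 123 mod 10 = 3, so p^123(J) = p^3(J).
Stepping 3 places around the cycle: J → B → A → E.

E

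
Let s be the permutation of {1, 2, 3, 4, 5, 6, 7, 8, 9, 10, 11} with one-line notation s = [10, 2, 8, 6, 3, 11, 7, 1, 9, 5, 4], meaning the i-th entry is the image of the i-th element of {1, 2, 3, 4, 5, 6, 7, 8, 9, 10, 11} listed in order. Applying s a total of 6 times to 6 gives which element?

6

Tracing 6 → 11 → … returns to 6 after 3 steps, so 6 lies in a 3-cycle (4 6 11).
Since the cycle has length 3, s^6 acts on it the same as s^0 (6 mod 3 = 0).
So s^6(6) = 6.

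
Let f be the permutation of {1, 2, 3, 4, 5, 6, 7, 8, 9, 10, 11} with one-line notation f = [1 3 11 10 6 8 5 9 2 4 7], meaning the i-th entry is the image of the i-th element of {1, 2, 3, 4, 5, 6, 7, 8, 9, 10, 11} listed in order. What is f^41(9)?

Tracing 9 → 2 → … returns to 9 after 8 steps, so 9 lies in an 8-cycle (2 3 11 7 5 6 8 9).
On an 8-cycle, f^8 is the identity, so f^41 = f^1 there (41 ≡ 1 mod 8).
Advancing 1 step from 9: 9 → 2.

2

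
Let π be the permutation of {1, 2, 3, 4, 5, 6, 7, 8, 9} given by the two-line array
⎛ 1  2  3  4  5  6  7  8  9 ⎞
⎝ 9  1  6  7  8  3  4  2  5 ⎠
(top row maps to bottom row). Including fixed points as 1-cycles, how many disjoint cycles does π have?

The cycle decomposition is (1 9 5 8 2)(3 6)(4 7), which has 3 cycles (counting 1-cycles).

3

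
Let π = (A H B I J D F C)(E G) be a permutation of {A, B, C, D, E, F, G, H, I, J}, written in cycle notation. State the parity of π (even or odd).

The cycle lengths are 8, 2.
A cycle is odd iff its length is even; π has 2 even-length cycles, so sgn(π) = (−1)^2 and π is even.

even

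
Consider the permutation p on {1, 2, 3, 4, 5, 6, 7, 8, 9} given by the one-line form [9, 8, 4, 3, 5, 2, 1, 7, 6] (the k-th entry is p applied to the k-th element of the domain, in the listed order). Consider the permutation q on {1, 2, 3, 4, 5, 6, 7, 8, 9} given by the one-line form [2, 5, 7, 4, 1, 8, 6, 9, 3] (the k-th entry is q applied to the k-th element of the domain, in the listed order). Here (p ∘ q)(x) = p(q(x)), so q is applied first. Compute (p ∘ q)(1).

8

q(1) = 2, then p(2) = 8; composing gives (p ∘ q)(1) = 8.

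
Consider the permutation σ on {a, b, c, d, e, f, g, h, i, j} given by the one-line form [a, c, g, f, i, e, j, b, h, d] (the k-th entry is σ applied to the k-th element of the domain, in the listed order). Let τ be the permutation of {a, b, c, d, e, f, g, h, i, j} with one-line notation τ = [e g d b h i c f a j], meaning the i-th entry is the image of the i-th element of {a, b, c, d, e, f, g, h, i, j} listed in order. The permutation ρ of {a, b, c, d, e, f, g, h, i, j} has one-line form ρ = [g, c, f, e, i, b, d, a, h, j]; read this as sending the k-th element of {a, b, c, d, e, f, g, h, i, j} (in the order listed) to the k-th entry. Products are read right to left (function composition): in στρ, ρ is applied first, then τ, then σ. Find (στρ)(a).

Chase a: ρ(a) = g; τ(g) = c; σ(c) = g. Hence (στρ)(a) = g.

g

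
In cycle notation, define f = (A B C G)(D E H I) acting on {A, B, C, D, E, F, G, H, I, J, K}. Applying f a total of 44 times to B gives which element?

B lies in the 4-cycle (A B C G).
On a 4-cycle, f^4 is the identity, so f^44 = f^0 there (44 ≡ 0 mod 4).
So f^44(B) = B.

B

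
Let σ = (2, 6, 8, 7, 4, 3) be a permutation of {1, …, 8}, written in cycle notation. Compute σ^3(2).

7

2 lies in the 6-cycle (2, 6, 8, 7, 4, 3).
Stepping 3 places around the cycle: 2 → 6 → 8 → 7.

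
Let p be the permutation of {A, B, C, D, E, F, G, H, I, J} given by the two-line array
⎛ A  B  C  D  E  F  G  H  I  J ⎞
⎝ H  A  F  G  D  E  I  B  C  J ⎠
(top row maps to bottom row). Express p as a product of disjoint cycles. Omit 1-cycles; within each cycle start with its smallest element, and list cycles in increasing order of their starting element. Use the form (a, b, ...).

(A, H, B)(C, F, E, D, G, I)

From A: A → H → B → A, closing the cycle (A, H, B).
Repeating from the next unused element and collecting all non-trivial cycles gives (A, H, B)(C, F, E, D, G, I).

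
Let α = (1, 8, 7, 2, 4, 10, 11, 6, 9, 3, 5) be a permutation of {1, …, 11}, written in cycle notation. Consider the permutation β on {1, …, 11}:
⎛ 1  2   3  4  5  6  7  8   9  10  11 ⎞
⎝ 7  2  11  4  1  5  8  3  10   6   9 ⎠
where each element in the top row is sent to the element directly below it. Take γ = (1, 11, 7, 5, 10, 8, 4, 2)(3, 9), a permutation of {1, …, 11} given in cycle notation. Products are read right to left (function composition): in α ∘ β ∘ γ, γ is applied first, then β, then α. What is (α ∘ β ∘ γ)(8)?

Apply the permutations in order: γ(8) = 4, then β(4) = 4, then α(4) = 10. So (α ∘ β ∘ γ)(8) = 10.

10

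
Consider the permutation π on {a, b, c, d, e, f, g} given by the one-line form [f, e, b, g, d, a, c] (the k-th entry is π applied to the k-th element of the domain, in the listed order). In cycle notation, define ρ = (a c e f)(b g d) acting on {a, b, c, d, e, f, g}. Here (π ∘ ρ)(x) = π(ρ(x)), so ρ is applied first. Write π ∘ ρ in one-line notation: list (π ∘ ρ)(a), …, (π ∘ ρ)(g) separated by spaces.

b c d e a f g

Chase each element through ρ then π: a → c → b; b → g → c; c → e → d; d → b → e; e → f → a; f → a → f; g → d → g.
So π ∘ ρ in one-line form is b c d e a f g.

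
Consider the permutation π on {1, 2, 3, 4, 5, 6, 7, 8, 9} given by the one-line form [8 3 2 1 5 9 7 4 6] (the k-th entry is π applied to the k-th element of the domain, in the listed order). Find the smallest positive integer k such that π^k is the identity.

6

The disjoint-cycle form of π has cycle lengths 3, 2, 2, 1, 1.
The order is lcm(3, 2, 2) = 6.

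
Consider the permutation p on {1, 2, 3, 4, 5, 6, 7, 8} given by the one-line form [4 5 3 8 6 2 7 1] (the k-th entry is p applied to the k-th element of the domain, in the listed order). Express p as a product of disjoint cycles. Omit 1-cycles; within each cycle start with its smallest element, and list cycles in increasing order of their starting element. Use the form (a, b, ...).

Start at 1 and follow images: 1 → 4 → 8 → 1, giving the cycle (1, 4, 8).
Continuing from each remaining unvisited element yields (1, 4, 8)(2, 5, 6).

(1, 4, 8)(2, 5, 6)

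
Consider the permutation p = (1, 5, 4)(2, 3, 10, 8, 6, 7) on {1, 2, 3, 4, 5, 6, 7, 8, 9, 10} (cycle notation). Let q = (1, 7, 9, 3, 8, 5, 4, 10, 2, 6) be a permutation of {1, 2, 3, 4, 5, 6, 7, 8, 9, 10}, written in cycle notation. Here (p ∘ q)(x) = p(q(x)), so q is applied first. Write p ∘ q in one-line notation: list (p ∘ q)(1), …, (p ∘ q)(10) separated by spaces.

2 7 6 8 1 5 9 4 10 3

For each element, apply q then p: 1 → 7 → 2; 2 → 6 → 7; 3 → 8 → 6; 4 → 10 → 8; 5 → 4 → 1; 6 → 1 → 5; 7 → 9 → 9; 8 → 5 → 4; 9 → 3 → 10; 10 → 2 → 3.
So p ∘ q in one-line form is 2 7 6 8 1 5 9 4 10 3.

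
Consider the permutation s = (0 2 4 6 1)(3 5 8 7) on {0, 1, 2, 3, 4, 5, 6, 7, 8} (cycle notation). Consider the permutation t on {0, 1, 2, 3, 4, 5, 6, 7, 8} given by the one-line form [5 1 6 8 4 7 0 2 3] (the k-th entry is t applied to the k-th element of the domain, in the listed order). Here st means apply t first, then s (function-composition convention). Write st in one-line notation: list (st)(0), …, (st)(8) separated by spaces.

8 0 1 7 6 3 2 4 5

(st)(x) = s(t(x)). Computing each image: s(t(0)) = s(5) = 8, s(t(1)) = s(1) = 0, s(t(2)) = s(6) = 1, s(t(3)) = s(8) = 7, s(t(4)) = s(4) = 6, s(t(5)) = s(7) = 3, s(t(6)) = s(0) = 2, s(t(7)) = s(2) = 4, s(t(8)) = s(3) = 5.
Hence st = [8 0 1 7 6 3 2 4 5].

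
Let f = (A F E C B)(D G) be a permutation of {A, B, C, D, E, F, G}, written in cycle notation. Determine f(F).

Within (A F E C B), F ↦ E.

E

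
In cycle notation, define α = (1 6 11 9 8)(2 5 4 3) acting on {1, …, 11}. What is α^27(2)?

2 lies in the 4-cycle (2 5 4 3).
Powers repeat with period 4 on this cycle, and 27 mod 4 = 3, so α^27(2) = α^3(2).
Stepping 3 places around the cycle: 2 → 5 → 4 → 3.

3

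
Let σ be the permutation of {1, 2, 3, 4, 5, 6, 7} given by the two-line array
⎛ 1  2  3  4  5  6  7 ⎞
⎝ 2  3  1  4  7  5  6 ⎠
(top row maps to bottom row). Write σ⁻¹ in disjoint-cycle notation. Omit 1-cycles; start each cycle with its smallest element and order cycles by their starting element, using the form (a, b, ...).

(1, 3, 2)(5, 6, 7)

First write σ in disjoint cycles: (1, 2, 3)(5, 7, 6).
The inverse reverses every cycle; in canonical form, σ⁻¹ = (1, 3, 2)(5, 6, 7).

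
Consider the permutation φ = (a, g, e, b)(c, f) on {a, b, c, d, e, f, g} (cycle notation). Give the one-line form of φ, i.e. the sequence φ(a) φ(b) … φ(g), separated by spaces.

Image by image: a→g, b→a, c→f, d→d, e→b, f→c, g→e.
So the one-line form is g a f d b c e.

g a f d b c e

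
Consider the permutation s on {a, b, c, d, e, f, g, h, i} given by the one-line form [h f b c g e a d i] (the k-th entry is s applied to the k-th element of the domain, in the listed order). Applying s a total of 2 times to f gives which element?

g

Tracing f → e → … returns to f after 8 steps, so f lies in an 8-cycle (a, h, d, c, b, f, e, g).
Advancing 2 steps from f: f → e → g.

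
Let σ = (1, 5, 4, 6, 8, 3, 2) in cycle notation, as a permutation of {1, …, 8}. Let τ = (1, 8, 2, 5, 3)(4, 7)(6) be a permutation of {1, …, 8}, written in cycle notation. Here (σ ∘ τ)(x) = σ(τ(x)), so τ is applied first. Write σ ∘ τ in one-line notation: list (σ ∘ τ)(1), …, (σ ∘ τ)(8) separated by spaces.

3 4 5 7 2 8 6 1

(σ ∘ τ)(x) = σ(τ(x)). Computing each image: σ(τ(1)) = σ(8) = 3, σ(τ(2)) = σ(5) = 4, σ(τ(3)) = σ(1) = 5, σ(τ(4)) = σ(7) = 7, σ(τ(5)) = σ(3) = 2, σ(τ(6)) = σ(6) = 8, σ(τ(7)) = σ(4) = 6, σ(τ(8)) = σ(2) = 1.
Hence σ ∘ τ = [3 4 5 7 2 8 6 1].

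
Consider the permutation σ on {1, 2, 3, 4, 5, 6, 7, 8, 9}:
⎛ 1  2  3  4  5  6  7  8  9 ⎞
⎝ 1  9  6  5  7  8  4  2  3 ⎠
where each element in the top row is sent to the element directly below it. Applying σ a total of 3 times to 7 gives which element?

7

Tracing 7 → 4 → … returns to 7 after 3 steps, so 7 lies in a 3-cycle (4 5 7).
Powers repeat with period 3 on this cycle, and 3 mod 3 = 0, so σ^3(7) = σ^0(7).
So σ^3(7) = 7.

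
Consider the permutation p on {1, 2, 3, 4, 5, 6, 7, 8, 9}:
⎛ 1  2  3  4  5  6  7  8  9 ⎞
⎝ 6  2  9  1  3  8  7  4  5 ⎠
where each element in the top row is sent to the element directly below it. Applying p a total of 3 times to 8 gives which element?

6

Tracing 8 → 4 → … returns to 8 after 4 steps, so 8 lies in a 4-cycle (1, 6, 8, 4).
Stepping 3 places around the cycle: 8 → 4 → 1 → 6.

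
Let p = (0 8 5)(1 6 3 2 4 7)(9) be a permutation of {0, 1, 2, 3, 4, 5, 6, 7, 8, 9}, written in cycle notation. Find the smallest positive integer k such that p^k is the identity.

The cycle type of p is (6, 3, 1).
Since disjoint cycles commute, ord(p) = lcm(6, 3) = 6.

6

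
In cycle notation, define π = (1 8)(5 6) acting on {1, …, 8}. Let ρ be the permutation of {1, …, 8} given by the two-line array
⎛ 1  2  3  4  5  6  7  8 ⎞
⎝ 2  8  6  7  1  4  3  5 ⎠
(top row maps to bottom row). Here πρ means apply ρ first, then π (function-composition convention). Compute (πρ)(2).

First apply ρ: ρ(2) = 8, then π(8) = 1. Thus (πρ)(2) = 1.

1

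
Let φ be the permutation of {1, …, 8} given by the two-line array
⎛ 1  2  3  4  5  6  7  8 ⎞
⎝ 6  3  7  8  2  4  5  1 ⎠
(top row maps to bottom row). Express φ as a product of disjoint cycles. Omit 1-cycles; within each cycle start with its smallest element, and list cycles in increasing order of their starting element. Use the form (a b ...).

(1 6 4 8)(2 3 7 5)

Iterating φ from 1 gives 1 → 6 → 4 → 8 → 1; that is the 4-cycle (1 6 4 8).
Continuing from each remaining unvisited element yields (1 6 4 8)(2 3 7 5).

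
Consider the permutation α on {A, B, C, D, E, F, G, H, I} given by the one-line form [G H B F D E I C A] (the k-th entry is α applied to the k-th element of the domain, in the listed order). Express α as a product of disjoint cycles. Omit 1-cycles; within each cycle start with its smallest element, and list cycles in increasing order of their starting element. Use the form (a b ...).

(A G I)(B H C)(D F E)

From A: A → G → I → A, closing the cycle (A G I).
Continuing from each remaining unvisited element yields (A G I)(B H C)(D F E).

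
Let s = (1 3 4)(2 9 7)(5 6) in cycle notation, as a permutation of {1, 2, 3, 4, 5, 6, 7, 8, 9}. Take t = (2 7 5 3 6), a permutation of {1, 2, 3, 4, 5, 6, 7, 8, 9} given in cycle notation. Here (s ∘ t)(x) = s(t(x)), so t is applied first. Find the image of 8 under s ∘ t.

8

First apply t: t(8) = 8, then s(8) = 8. Thus (s ∘ t)(8) = 8.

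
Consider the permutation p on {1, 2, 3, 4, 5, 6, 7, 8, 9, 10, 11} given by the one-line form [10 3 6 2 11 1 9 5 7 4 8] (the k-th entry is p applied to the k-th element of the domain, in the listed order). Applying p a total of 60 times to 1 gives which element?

Tracing 1 → 10 → … returns to 1 after 6 steps, so 1 lies in a 6-cycle (1, 10, 4, 2, 3, 6).
Since the cycle has length 6, p^60 acts on it the same as p^0 (60 mod 6 = 0).
So p^60(1) = 1.

1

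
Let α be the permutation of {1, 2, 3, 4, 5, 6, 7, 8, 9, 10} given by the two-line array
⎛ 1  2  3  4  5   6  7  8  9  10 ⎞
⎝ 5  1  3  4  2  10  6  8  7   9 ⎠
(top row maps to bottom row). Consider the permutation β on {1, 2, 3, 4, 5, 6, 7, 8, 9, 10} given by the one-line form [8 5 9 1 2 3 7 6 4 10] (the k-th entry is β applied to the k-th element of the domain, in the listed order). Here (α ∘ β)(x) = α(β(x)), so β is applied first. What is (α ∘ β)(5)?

(α ∘ β)(5) = α(β(5)). β(5) = 2, then α(2) = 1. So (α ∘ β)(5) = 1.

1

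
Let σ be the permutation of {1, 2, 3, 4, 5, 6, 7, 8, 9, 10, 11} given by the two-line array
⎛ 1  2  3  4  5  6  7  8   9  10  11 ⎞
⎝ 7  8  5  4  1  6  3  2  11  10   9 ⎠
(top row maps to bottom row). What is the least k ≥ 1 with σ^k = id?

Writing σ as disjoint cycles, the cycle lengths are 4, 2, 2, 1, 1, 1.
The order is lcm(4, 2, 2) = 4.

4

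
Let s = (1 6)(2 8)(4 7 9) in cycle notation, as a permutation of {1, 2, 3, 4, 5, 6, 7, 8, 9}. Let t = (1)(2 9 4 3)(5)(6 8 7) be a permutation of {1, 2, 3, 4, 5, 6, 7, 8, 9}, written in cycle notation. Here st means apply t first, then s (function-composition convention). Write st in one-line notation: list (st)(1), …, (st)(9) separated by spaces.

6 4 8 3 5 2 1 9 7

(st)(x) = s(t(x)). Computing each image: s(t(1)) = s(1) = 6, s(t(2)) = s(9) = 4, s(t(3)) = s(2) = 8, s(t(4)) = s(3) = 3, s(t(5)) = s(5) = 5, s(t(6)) = s(8) = 2, s(t(7)) = s(6) = 1, s(t(8)) = s(7) = 9, s(t(9)) = s(4) = 7.
Hence st = [6 4 8 3 5 2 1 9 7].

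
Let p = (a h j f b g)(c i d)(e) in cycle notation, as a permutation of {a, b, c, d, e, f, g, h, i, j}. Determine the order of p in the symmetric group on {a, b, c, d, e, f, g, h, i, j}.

The disjoint cycles have lengths 6, 3, 1.
Since disjoint cycles commute, ord(p) = lcm(6, 3) = 6.

6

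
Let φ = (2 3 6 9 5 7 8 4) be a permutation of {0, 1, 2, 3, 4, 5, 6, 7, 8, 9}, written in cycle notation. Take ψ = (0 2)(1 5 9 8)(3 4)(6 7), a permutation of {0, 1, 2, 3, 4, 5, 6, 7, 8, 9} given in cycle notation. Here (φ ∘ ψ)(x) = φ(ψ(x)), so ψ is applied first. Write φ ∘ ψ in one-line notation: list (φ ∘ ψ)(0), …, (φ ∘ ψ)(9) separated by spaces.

For each element, apply ψ then φ: 0 → 2 → 3; 1 → 5 → 7; 2 → 0 → 0; 3 → 4 → 2; 4 → 3 → 6; 5 → 9 → 5; 6 → 7 → 8; 7 → 6 → 9; 8 → 1 → 1; 9 → 8 → 4.
So φ ∘ ψ in one-line form is 3 7 0 2 6 5 8 9 1 4.

3 7 0 2 6 5 8 9 1 4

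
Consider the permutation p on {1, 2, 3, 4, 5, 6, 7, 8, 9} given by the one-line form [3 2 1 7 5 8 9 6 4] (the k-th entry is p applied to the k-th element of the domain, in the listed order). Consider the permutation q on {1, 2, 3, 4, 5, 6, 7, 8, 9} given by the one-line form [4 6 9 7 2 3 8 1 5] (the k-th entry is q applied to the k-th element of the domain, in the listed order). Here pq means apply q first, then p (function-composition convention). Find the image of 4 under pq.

q(4) = 7, then p(7) = 9; composing gives (pq)(4) = 9.

9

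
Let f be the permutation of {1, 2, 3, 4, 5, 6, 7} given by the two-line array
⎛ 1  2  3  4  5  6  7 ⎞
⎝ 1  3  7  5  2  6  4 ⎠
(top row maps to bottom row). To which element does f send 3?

The entry below 3 in the array is 7, so f(3) = 7.

7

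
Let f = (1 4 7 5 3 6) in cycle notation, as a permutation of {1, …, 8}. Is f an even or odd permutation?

odd

The cycle lengths are 6, 1, 1.
A cycle is odd iff its length is even; f has 1 even-length cycle, so sgn(f) = (−1)^1 and f is odd.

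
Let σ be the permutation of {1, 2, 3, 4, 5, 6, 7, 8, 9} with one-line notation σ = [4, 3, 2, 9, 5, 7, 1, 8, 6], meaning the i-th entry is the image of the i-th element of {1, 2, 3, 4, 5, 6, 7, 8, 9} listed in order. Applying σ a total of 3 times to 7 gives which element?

Tracing 7 → 1 → … returns to 7 after 5 steps, so 7 lies in a 5-cycle (1, 4, 9, 6, 7).
Advancing 3 steps from 7: 7 → 1 → 4 → 9.

9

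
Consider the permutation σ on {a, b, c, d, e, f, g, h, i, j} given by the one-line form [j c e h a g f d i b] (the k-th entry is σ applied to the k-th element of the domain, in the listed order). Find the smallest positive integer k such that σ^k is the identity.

Decomposing into disjoint cycles gives cycle lengths 5, 2, 2, 1.
The order of σ is the least common multiple of its cycle lengths: lcm(5, 2, 2) = 10.

10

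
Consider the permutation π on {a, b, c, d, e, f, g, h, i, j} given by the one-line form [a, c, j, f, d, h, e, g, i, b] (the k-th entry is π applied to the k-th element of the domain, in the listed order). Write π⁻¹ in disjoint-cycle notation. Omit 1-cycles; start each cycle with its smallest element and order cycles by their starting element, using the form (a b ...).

(b j c)(d e g h f)

The cycle decomposition of π is (b c j)(d f h g e).
The inverse reverses every cycle; in canonical form, π⁻¹ = (b j c)(d e g h f).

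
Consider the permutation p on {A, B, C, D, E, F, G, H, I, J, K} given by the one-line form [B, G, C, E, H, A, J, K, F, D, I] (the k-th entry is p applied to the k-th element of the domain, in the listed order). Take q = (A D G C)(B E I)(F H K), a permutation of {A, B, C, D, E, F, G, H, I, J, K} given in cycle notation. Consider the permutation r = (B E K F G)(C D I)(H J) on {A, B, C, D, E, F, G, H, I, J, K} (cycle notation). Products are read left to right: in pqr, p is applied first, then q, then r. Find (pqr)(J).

B

(pqr)(J) = r(q(p(J))). p(J) = D, then q(D) = G, then r(G) = B, so the result is B.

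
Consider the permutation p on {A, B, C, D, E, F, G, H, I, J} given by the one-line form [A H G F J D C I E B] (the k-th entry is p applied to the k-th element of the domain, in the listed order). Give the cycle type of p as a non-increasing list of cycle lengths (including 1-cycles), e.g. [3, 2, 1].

[5, 2, 2, 1]

The disjoint cycles are (A)(B H I E J)(C G)(D F), with lengths 5, 2, 2, 1 in non-increasing order.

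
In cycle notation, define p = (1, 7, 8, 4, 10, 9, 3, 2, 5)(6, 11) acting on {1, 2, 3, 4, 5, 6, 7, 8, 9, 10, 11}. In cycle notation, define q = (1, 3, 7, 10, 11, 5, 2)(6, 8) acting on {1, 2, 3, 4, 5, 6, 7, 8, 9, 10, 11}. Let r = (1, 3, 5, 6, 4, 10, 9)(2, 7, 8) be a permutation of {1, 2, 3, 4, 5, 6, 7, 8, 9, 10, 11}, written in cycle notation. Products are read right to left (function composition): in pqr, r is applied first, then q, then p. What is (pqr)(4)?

6

Chase 4: r(4) = 10; q(10) = 11; p(11) = 6. Hence (pqr)(4) = 6.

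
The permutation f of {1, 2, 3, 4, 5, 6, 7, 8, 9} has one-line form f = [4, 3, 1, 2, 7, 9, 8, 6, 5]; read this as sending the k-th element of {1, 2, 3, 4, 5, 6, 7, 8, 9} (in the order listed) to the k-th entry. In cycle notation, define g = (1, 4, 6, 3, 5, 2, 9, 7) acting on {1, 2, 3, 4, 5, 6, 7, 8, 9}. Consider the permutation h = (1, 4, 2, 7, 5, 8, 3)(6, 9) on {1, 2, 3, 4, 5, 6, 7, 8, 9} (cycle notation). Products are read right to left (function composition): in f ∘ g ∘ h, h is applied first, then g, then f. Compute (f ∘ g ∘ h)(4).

5

Chase 4: h(4) = 2; g(2) = 9; f(9) = 5. Hence (f ∘ g ∘ h)(4) = 5.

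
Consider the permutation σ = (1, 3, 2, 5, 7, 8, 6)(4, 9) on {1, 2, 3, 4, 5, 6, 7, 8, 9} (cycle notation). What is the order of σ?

14

The disjoint cycles have lengths 7, 2.
The order is lcm(7, 2) = 14.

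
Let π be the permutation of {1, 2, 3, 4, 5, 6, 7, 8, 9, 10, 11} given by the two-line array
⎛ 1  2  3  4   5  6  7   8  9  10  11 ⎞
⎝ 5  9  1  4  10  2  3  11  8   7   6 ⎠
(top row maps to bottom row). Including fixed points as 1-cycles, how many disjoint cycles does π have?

3

The cycle decomposition is (1, 5, 10, 7, 3)(2, 9, 8, 11, 6)(4), which has 3 cycles (counting 1-cycles).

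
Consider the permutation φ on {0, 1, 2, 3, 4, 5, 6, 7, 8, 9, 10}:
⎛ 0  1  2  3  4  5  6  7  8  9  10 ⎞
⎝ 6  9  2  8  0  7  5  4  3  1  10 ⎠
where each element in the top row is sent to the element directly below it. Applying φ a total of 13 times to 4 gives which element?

5

Tracing 4 → 0 → … returns to 4 after 5 steps, so 4 lies in a 5-cycle (0, 6, 5, 7, 4).
On a 5-cycle, φ^5 is the identity, so φ^13 = φ^3 there (13 ≡ 3 mod 5).
Stepping 3 places around the cycle: 4 → 0 → 6 → 5.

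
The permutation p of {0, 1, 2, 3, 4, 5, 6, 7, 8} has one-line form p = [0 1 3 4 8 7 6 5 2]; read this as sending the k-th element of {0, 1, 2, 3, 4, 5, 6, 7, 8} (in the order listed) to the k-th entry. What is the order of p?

4

Writing p as disjoint cycles, the cycle lengths are 4, 2, 1, 1, 1.
Since disjoint cycles commute, ord(p) = lcm(4, 2) = 4.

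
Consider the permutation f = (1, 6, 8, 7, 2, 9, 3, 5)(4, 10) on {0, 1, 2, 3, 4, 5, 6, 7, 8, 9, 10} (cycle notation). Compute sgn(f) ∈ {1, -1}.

1

The cycle lengths are 8, 2, 1.
A cycle of length ℓ contributes ℓ−1 transpositions, so f is a product of 7 + 1 = 8 transpositions — even.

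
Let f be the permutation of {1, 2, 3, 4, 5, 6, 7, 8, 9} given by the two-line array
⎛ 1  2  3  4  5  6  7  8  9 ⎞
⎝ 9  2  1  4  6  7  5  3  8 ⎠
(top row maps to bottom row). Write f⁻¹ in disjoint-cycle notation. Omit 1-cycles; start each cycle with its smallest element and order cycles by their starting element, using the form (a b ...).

(1 3 8 9)(5 7 6)

First write f in disjoint cycles: (1 9 8 3)(5 6 7).
Reversing each cycle (and rotating so the smallest element leads) gives f⁻¹ = (1 3 8 9)(5 7 6).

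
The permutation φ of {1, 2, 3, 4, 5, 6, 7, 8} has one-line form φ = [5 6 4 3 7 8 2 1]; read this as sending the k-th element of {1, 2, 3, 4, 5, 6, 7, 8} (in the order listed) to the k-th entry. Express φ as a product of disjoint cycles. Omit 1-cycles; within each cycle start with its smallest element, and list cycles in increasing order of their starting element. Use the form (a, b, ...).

(1, 5, 7, 2, 6, 8)(3, 4)

Start at 1 and follow images: 1 → 5 → 7 → 2 → 6 → 8 → 1, giving the cycle (1, 5, 7, 2, 6, 8).
Continuing from each remaining unvisited element yields (1, 5, 7, 2, 6, 8)(3, 4).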